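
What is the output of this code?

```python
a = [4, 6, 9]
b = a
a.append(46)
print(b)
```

Key concept: basic list aliasing.
Step by step:
`a = [4, 6, 9]` → a = [4, 6, 9]
`b = a` → b = [4, 6, 9] (same object as a)
`a.append(46)` → a = [4, 6, 9, 46] (same object as b); b = [4, 6, 9, 46] (same object as a)
`print(b)` → prints [4, 6, 9, 46]

Answer: [4, 6, 9, 46]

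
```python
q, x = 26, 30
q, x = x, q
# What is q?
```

Trace:
`q, x = 26, 30` → q = 26; x = 30
`q, x = x, q` → q = 30; x = 26
So q = 30

Answer: 30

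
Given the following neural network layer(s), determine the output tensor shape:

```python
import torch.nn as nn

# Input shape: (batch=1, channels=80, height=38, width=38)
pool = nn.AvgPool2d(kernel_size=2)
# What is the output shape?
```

Input: (1, 80, 38, 38) -> Output: (1, 80, 19, 19)

Answer: (1, 80, 19, 19)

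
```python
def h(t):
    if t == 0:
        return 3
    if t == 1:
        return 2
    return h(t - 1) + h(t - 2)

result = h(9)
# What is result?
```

Build up from base cases: h(0)=3, h(1)=2, h(2)=5, h(3)=7, h(4)=12, h(5)=19, h(6)=31, ..., h(9)=131

Answer: 131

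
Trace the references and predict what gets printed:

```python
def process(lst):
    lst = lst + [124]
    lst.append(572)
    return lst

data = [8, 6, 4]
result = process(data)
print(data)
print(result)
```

Key concept: rebinding parameter vs mutation.
Step by step:
`data = [8, 6, 4]` → data = [8, 6, 4]
`result = process(data)` → result = [8, 6, 4, 124, 572]
`print(data)` → prints [8, 6, 4]
`print(result)` → prints [8, 6, 4, 124, 572]

Answer:
[8, 6, 4]
[8, 6, 4, 124, 572]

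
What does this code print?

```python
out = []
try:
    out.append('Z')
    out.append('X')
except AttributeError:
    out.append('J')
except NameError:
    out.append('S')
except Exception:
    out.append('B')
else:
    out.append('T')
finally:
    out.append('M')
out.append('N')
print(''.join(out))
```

Execution trace: 'Z' (try body) → 'X' (try body, no exception) → 'T' (else) → 'M' (finally) → 'N' (after the try/except). Output: ZXTMN

Answer: ZXTMN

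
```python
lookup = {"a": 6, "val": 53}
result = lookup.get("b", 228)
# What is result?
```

Trace:
`lookup = {"a": 6, "val": 53}` → lookup = {'a': 6, 'val': 53}
`result = lookup.get("b", 228)` → result = 228
So result = 228

Answer: 228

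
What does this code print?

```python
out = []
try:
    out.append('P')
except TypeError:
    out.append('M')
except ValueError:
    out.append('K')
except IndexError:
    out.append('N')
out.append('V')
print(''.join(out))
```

Execution trace: 'P' (try body, no exception) → 'V' (after the try/except). Output: PV

Answer: PV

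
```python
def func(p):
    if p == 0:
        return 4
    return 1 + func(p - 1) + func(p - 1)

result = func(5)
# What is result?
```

func(p) = 1 + 2·func(p-1), func(0)=4. Closed form: (4+1)·2^5 - 1 = 159.

Answer: 159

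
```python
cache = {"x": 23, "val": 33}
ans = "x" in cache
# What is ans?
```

Trace:
`cache = {"x": 23, "val": 33}` → cache = {'x': 23, 'val': 33}
`ans = "x" in cache` → ans = True
So ans = True

Answer: True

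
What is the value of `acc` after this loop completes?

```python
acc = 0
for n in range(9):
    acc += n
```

Sum of 0 to 8 = 36
`acc` takes the values: 0 → 1 → 3 → 6 → 10 → 15 → 21 → 28 → 36

Answer: 36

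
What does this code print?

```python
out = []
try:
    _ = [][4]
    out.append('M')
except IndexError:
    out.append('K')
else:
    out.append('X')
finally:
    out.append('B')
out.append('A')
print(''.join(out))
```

Execution trace: 'K' (except IndexError) → 'B' (finally) → 'A' (after the try/except). Output: KBA

Answer: KBA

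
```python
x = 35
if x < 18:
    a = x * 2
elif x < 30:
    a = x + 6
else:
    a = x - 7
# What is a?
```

Trace:
`x = 35` → x = 35
`if x < 18: ...` → x < 18 is False, x < 30 is False, take else branch → a = 28
So a = 28

Answer: 28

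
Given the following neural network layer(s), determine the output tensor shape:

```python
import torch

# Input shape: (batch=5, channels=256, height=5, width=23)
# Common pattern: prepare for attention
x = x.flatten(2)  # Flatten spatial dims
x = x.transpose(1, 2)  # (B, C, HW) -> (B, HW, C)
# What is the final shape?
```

Input: (5, 256, 5, 23) -> after flatten(2): (5, 256, 115) -> Output: (5, 115, 256)

Answer: (5, 115, 256)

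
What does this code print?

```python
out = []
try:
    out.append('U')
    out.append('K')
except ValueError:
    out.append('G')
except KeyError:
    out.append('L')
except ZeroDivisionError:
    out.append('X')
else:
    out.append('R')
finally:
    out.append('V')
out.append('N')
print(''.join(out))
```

Execution trace: 'U' (try body) → 'K' (try body, no exception) → 'R' (else) → 'V' (finally) → 'N' (after the try/except). Output: UKRVN

Answer: UKRVN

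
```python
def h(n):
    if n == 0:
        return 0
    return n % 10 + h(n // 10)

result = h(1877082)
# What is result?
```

Sum of digits of 1877082: 2 + 8 + 0 + 7 + 7 + 8 + 1 = 33

Answer: 33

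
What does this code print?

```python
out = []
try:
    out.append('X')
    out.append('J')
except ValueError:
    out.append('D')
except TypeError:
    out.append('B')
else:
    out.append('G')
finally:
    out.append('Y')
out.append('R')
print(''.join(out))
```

Execution trace: 'X' (try body) → 'J' (try body, no exception) → 'G' (else) → 'Y' (finally) → 'R' (after the try/except). Output: XJGYR

Answer: XJGYR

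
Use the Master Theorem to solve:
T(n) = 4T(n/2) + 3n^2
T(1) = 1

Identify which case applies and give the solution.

a=4, b=2, f(n)=3n^2. log_2(4) = 2. Since c=2 = 2, Case 2 applies: T(n) = Θ(n^log_b(a) · log n) = O(n^2 log n).

Answer: O(n^2 log n) - Case 2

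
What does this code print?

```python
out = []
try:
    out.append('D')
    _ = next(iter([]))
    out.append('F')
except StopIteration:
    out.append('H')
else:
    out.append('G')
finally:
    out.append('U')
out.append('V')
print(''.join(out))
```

Execution trace: 'D' (try body) → 'H' (except StopIteration) → 'U' (finally) → 'V' (after the try/except). Output: DHUV

Answer: DHUV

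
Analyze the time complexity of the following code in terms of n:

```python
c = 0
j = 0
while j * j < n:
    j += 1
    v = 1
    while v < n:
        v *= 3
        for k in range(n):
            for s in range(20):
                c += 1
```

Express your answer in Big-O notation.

Each loop level contributes: √n × log n × n × 1. Multiplying the contributions gives O(n√n log n).

Answer: O(n√n log n)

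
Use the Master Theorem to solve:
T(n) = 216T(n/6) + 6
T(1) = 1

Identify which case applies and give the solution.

a=216, b=6, f(n)=6. log_6(216) = 3. Since c=0 < 3, Case 1 applies: T(n) = Θ(n^log_b(a)) = O(n^3).

Answer: O(n^3) - Case 1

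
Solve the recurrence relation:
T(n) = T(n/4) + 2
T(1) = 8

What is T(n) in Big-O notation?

Each step divides n by 4 and adds 2. After log_4(n) steps we reach T(1)=8. So T(n) = 2·log_4(n) + 8 = O(log n).

Answer: O(log n)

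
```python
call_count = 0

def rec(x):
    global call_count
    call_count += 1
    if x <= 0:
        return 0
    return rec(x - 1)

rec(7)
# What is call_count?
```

Linear recursion stepping by 1: 8 calls from x=7 down to ≤0.

Answer: 8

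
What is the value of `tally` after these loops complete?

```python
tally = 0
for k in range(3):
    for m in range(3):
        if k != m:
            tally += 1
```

3² - 3 (exclude diagonal)
`tally` takes the values: 0 → 1 → 2 → 3 → 4 → 5 → 6

Answer: 6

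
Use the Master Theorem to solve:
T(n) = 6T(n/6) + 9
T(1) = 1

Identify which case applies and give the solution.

a=6, b=6, f(n)=9. log_6(6) = 1. Since c=0 < 1, Case 1 applies: T(n) = Θ(n^log_b(a)) = O(n).

Answer: O(n) - Case 1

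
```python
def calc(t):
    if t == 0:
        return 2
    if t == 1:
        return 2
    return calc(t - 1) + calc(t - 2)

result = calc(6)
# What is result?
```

Build up from base cases: calc(0)=2, calc(1)=2, calc(2)=4, calc(3)=6, calc(4)=10, calc(5)=16, calc(6)=26

Answer: 26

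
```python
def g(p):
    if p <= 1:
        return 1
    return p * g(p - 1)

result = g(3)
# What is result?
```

g(3) = 3 * 2 * 1 = 6

Answer: 6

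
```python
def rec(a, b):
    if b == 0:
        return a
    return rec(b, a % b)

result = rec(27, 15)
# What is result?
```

rec(27, 15) -> rec(15, 12) -> rec(12, 3) -> rec(3, 0) -> 3

Answer: 3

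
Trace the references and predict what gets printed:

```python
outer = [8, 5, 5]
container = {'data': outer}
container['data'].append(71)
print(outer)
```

Key concept: dict holds reference to list.
Step by step:
`outer = [8, 5, 5]` → outer = [8, 5, 5]
`container = {'data': outer}` → container = {'data': [8, 5, 5]}
`container['data'].append(71)` → outer = [8, 5, 5, 71]; container = {'data': [8, 5, 5, 71]}
`print(outer)` → prints [8, 5, 5, 71]

Answer: [8, 5, 5, 71]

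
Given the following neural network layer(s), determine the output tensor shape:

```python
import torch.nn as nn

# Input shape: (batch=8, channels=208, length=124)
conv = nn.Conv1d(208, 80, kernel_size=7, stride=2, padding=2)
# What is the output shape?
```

Input: (8, 208, 124) -> Output: (8, 80, 61)

Answer: (8, 80, 61)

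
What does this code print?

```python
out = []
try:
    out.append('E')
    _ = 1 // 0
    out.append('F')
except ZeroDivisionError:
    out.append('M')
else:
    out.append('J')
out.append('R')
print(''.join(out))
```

Execution trace: 'E' (try body) → 'M' (except ZeroDivisionError) → 'R' (after the try/except). Output: EMR

Answer: EMR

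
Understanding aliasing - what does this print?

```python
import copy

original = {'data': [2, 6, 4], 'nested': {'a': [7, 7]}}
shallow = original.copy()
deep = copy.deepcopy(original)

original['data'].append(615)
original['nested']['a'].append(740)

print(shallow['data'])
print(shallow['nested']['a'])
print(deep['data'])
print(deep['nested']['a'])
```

Key concept: comparing shallow vs deep copy.
Step by step:
`original = {'data': [2, 6, 4], 'nested': {'a': [7, 7]}}` → original = {'data': [2, 6, 4], 'nested': {'a': [7, 7]}}
`shallow = original.copy()` → shallow = {'data': [2, 6, 4], 'nested': {'a': [7, 7]}}
`deep = copy.deepcopy(original)` → deep = {'data': [2, 6, 4], 'nested': {'a': [7, 7]}}
`original['data'].append(615)` → original = {'data': [2, 6, 4, 615], 'nested': {'a': [7, 7]}}; shallow = {'data': [2, 6, 4, 615], 'nested': {'a': [7, 7]}}
`original['nested']['a'].append(740)` → original = {'data': [2, 6, 4, 615], 'nested': {'a': [7, 7, 740]}}; shallow = {'data': [2, 6, 4, 615], 'nested': {'a': [7, 7, 740]}}
`print(shallow['data'])` → prints [2, 6, 4, 615]
`print(shallow['nested']['a'])` → prints [7, 7, 740]
`print(deep['data'])` → prints [2, 6, 4]
`print(deep['nested']['a'])` → prints [7, 7]

Answer:
[2, 6, 4, 615]
[7, 7, 740]
[2, 6, 4]
[7, 7]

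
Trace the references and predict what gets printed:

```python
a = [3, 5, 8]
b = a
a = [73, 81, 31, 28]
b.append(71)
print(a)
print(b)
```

Key concept: rebinding vs mutation: a is rebound to a new list, b still points at the original.
Step by step:
`a = [3, 5, 8]` → a = [3, 5, 8]
`b = a` → b = [3, 5, 8] (same object as a)
`a = [73, 81, 31, 28]` → a = [73, 81, 31, 28]
`b.append(71)` → b = [3, 5, 8, 71]
`print(a)` → prints [73, 81, 31, 28]
`print(b)` → prints [3, 5, 8, 71]

Answer:
[73, 81, 31, 28]
[3, 5, 8, 71]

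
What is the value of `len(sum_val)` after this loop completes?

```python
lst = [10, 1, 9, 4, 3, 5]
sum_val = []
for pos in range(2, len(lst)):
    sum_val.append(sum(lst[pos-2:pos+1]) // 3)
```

Number of 3-element averages
`sum_val` takes the values: [] → [6] → [6, 4] → [6, 4, 5] → [6, 4, 5, 4]
So `len(sum_val)` = 4

Answer: 4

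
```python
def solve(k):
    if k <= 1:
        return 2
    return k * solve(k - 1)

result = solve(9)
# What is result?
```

solve(9) = 9 * 8 * 7 * 6 * 5 * 4 * 3 * 2 * 2 = 725760

Answer: 725760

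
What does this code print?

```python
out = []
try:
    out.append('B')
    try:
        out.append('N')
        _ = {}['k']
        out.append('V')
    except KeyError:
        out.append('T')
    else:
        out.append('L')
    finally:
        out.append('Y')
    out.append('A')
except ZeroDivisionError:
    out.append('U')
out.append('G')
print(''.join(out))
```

Execution trace: 'B' (try body) → 'N' (inner try body) → 'T' (inner except KeyError) → 'Y' (inner finally) → 'A' (try body, no exception) → 'G' (after the try/except). Output: BNTYAG

Answer: BNTYAG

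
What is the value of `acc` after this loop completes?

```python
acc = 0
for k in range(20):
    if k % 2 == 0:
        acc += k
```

Sum of even numbers 0 to 19
`acc` takes the values: 0 → 2 → 6 → 12 → 20 → 30 → 42 → 56 → 72 → 90

Answer: 90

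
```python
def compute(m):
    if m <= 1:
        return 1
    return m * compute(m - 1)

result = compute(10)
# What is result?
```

compute(10) = 10 * 9 * 8 * 7 * 6 * 5 * 4 * 3 * 2 * 1 = 3628800

Answer: 3628800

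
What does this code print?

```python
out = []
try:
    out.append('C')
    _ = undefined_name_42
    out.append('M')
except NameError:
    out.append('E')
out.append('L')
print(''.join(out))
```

Execution trace: 'C' (try body) → 'E' (except NameError) → 'L' (after the try/except). Output: CEL

Answer: CEL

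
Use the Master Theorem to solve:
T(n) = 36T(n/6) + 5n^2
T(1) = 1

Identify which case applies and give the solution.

a=36, b=6, f(n)=5n^2. log_6(36) = 2. Since c=2 = 2, Case 2 applies: T(n) = Θ(n^log_b(a) · log n) = O(n^2 log n).

Answer: O(n^2 log n) - Case 2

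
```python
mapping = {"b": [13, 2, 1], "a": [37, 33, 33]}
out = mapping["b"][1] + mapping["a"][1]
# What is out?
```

Trace:
`mapping = {"b": [13, 2, 1], "a": [37, 33, 33]}` → mapping = {'b': [13, 2, 1], 'a': [37, 33, 33]}
`out = mapping["b"][1] + mapping["a"][1]` → out = 35
So out = 35

Answer: 35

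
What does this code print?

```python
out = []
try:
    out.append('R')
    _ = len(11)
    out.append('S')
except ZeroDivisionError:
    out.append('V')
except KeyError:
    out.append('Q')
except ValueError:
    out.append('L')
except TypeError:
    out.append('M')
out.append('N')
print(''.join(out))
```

Execution trace: 'R' (try body) → 'M' (except TypeError) → 'N' (after the try/except). Output: RMN

Answer: RMN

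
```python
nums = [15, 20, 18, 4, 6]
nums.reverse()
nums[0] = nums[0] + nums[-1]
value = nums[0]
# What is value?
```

Trace:
`nums = [15, 20, 18, 4, 6]` → nums = [15, 20, 18, 4, 6]
`nums.reverse()` → nums = [6, 4, 18, 20, 15]
`nums[0] = nums[0] + nums[-1]` → nums = [21, 4, 18, 20, 15]
`value = nums[0]` → value = 21
So value = 21

Answer: 21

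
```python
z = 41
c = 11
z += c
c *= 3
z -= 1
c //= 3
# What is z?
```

Trace:
`z = 41` → z = 41
`c = 11` → c = 11
`z += c` → z = 52
`c *= 3` → c = 33
`z -= 1` → z = 51
`c //= 3` → c = 11
So z = 51

Answer: 51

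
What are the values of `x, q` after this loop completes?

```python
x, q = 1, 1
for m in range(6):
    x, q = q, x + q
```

Fibonacci: after 6 iterations
`x, q` takes the values: (1, 1) → (1, 2) → (2, 3) → (3, 5) → (5, 8) → (8, 13) → (13, 21)

Answer: 13, 21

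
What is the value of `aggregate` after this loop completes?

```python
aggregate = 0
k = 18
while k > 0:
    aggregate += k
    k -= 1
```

Sum 18 down to 1
`aggregate` takes the values: 0 → 18 → 35 → 51 → 66 → 80 → 93 → 105 → 116 → 126 → 135 → 143 → 150 → 156 → 161 → 165 → 168 → 170 → 171

Answer: 171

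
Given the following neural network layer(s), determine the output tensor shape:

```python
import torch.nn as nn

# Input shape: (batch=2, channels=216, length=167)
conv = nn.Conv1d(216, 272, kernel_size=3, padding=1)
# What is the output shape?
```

Input: (2, 216, 167) -> Output: (2, 272, 167)

Answer: (2, 272, 167)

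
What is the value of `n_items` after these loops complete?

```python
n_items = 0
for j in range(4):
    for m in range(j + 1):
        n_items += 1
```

Triangle: 1 + 2 + ... + 4
`n_items` takes the values: 0 → 1 → 2 → 3 → 4 → 5 → 6 → 7 → 8 → 9 → 10

Answer: 10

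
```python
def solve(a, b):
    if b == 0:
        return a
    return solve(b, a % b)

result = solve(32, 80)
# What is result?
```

solve(32, 80) -> solve(80, 32) -> solve(32, 16) -> solve(16, 0) -> 16

Answer: 16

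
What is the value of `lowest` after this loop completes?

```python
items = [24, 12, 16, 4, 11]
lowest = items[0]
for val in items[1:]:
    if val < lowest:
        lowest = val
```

Minimum of [24, 12, 16, 4, 11]
`lowest` takes the values: 24 → 12 → 4

Answer: 4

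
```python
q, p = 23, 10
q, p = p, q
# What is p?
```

Trace:
`q, p = 23, 10` → q = 23; p = 10
`q, p = p, q` → q = 10; p = 23
So p = 23

Answer: 23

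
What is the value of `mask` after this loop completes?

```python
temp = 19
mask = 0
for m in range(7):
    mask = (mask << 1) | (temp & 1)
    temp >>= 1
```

Reverse lowest 7 bits of 19
`mask` takes the values: 0 → 1 → 3 → 6 → 12 → 25 → 50 → 100

Answer: 100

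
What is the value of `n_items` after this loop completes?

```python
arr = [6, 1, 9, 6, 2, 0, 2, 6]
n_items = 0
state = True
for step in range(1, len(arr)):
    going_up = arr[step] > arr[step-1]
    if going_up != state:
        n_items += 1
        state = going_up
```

Count direction changes in [6, 1, 9, 6, 2, 0, 2, 6]
`n_items` takes the values: 0 → 1 → 2 → 3 → 4

Answer: 4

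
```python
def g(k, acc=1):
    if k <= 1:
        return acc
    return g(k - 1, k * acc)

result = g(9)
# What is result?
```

Accumulator trace (n, acc): (9, 1) -> (8, 9) -> (7, 72) -> (6, 504) -> (5, 3024) -> (4, 15120) -> (3, 60480) -> (2, 181440) -> (1, 362880) -> return 362880

Answer: 362880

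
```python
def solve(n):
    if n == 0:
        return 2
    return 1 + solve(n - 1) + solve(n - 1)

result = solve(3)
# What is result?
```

solve(n) = 1 + 2·solve(n-1), solve(0)=2. Closed form: (2+1)·2^3 - 1 = 23.

Answer: 23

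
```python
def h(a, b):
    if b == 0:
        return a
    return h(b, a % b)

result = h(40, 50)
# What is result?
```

h(40, 50) -> h(50, 40) -> h(40, 10) -> h(10, 0) -> 10

Answer: 10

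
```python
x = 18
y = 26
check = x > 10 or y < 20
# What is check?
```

Trace:
`x = 18` → x = 18
`y = 26` → y = 26
`check = x > 10 or y < 20` → check = True
So check = True

Answer: True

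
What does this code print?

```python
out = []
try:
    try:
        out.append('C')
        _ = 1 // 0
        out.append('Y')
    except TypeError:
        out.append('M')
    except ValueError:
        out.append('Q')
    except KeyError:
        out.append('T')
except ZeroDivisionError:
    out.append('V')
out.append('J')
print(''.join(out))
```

Execution trace: 'C' (try body) → 'V' (outer except ZeroDivisionError) → 'J' (after the try/except). Output: CVJ

Answer: CVJ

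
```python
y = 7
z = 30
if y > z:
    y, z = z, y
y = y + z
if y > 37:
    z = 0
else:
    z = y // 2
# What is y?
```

Trace:
`y = 7` → y = 7
`z = 30` → z = 30
`if y > z: ...` → y > z is False → no variable changes
`y = y + z` → y = 37
`if y > 37: ...` → y > 37 is False, take else branch → z = 18
So y = 37

Answer: 37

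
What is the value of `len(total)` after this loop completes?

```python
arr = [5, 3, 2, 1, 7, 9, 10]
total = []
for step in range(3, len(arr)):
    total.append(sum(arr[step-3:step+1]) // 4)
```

Number of 4-element averages
`total` takes the values: [] → [2] → [2, 3] → [2, 3, 4] → [2, 3, 4, 6]
So `len(total)` = 4

Answer: 4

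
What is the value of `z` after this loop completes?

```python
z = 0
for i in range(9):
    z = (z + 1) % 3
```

Increment mod 3, 9 times = 0
`z` takes the values: 0 → 1 → 2 → 0 → 1 → 2 → 0 → 1 → 2 → 0

Answer: 0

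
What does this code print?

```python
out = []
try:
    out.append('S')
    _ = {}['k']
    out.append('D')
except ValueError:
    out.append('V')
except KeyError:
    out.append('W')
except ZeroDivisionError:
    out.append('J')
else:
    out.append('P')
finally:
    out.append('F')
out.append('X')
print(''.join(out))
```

Execution trace: 'S' (try body) → 'W' (except KeyError) → 'F' (finally) → 'X' (after the try/except). Output: SWFX

Answer: SWFX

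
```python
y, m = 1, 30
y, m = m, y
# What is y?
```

Trace:
`y, m = 1, 30` → y = 1; m = 30
`y, m = m, y` → y = 30; m = 1
So y = 30

Answer: 30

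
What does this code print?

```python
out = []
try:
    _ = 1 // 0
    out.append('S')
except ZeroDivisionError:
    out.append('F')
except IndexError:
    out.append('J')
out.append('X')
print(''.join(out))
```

Execution trace: 'F' (except ZeroDivisionError) → 'X' (after the try/except). Output: FX

Answer: FX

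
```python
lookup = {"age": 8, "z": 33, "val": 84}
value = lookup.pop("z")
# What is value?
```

Trace:
`lookup = {"age": 8, "z": 33, "val": 84}` → lookup = {'age': 8, 'z': 33, 'val': 84}
`value = lookup.pop("z")` → lookup = {'age': 8, 'val': 84}; value = 33
So value = 33

Answer: 33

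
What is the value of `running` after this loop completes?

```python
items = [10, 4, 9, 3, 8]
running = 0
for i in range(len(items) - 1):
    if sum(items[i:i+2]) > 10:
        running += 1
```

Count windows with sum > 10
`running` takes the values: 0 → 1 → 2 → 3 → 4

Answer: 4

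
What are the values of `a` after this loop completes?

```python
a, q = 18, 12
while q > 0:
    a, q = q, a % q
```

GCD of 18 and 12
`a` takes the values: 18 → 12 → 6

Answer: 6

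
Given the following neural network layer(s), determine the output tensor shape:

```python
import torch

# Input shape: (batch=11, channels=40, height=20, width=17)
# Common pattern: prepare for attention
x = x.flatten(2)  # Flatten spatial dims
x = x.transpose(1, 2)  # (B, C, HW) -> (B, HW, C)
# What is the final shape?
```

Input: (11, 40, 20, 17) -> after flatten(2): (11, 40, 340) -> Output: (11, 340, 40)

Answer: (11, 340, 40)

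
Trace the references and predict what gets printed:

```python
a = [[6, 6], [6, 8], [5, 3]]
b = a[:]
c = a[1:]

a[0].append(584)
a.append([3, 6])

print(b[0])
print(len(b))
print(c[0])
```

Key concept: slice with nested mutation.
Step by step:
`a = [[6, 6], [6, 8], [5, 3]]` → a = [[6, 6], [6, 8], [5, 3]]
`b = a[:]` → b = [[6, 6], [6, 8], [5, 3]]
`c = a[1:]` → c = [[6, 8], [5, 3]]
`a[0].append(584)` → a = [[6, 6, 584], [6, 8], [5, 3]]; b = [[6, 6, 584], [6, 8], [5, 3]]
`a.append([3, 6])` → a = [[6, 6, 584], [6, 8], [5, 3], [3, 6]]
`print(b[0])` → prints [6, 6, 584]
`print(len(b))` → prints 3
`print(c[0])` → prints [6, 8]

Answer:
[6, 6, 584]
3
[6, 8]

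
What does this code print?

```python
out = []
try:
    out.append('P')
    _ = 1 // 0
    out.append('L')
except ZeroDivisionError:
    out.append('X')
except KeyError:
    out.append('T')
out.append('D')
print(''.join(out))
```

Execution trace: 'P' (try body) → 'X' (except ZeroDivisionError) → 'D' (after the try/except). Output: PXD

Answer: PXD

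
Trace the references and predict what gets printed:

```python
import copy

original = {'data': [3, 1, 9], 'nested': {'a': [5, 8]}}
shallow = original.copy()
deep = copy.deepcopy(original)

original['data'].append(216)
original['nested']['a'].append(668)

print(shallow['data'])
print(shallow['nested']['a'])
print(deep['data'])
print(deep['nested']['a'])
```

Key concept: comparing shallow vs deep copy.
Step by step:
`original = {'data': [3, 1, 9], 'nested': {'a': [5, 8]}}` → original = {'data': [3, 1, 9], 'nested': {'a': [5, 8]}}
`shallow = original.copy()` → shallow = {'data': [3, 1, 9], 'nested': {'a': [5, 8]}}
`deep = copy.deepcopy(original)` → deep = {'data': [3, 1, 9], 'nested': {'a': [5, 8]}}
`original['data'].append(216)` → original = {'data': [3, 1, 9, 216], 'nested': {'a': [5, 8]}}; shallow = {'data': [3, 1, 9, 216], 'nested': {'a': [5, 8]}}
`original['nested']['a'].append(668)` → original = {'data': [3, 1, 9, 216], 'nested': {'a': [5, 8, 668]}}; shallow = {'data': [3, 1, 9, 216], 'nested': {'a': [5, 8, 668]}}
`print(shallow['data'])` → prints [3, 1, 9, 216]
`print(shallow['nested']['a'])` → prints [5, 8, 668]
`print(deep['data'])` → prints [3, 1, 9]
`print(deep['nested']['a'])` → prints [5, 8]

Answer:
[3, 1, 9, 216]
[5, 8, 668]
[3, 1, 9]
[5, 8]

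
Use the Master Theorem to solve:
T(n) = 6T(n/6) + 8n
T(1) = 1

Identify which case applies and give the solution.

a=6, b=6, f(n)=8n. log_6(6) = 1. Since c=1 = 1, Case 2 applies: T(n) = Θ(n^log_b(a) · log n) = O(n log n).

Answer: O(n log n) - Case 2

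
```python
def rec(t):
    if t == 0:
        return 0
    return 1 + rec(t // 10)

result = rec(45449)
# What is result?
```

Count of digits of 45449: 5

Answer: 5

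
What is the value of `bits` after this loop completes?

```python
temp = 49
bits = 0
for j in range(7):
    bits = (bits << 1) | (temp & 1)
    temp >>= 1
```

Reverse lowest 7 bits of 49
`bits` takes the values: 0 → 1 → 2 → 4 → 8 → 17 → 35 → 70

Answer: 70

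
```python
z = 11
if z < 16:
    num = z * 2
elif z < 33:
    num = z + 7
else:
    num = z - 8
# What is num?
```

Trace:
`z = 11` → z = 11
`if z < 16: ...` → z < 16 is True → num = 22
So num = 22

Answer: 22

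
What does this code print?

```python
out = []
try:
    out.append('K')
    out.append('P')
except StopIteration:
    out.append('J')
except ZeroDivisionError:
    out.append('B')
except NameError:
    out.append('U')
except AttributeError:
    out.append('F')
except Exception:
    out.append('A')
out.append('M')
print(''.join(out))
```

Execution trace: 'K' (try body) → 'P' (try body, no exception) → 'M' (after the try/except). Output: KPM

Answer: KPM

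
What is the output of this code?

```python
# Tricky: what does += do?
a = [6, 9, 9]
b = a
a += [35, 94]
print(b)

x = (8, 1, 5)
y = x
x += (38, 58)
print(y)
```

Key concept: += behavior differs for mutable vs immutable.
Step by step:
`a = [6, 9, 9]` → a = [6, 9, 9]
`b = a` → b = [6, 9, 9] (same object as a)
`a += [35, 94]` → a = [6, 9, 9, 35, 94] (same object as b); b = [6, 9, 9, 35, 94] (same object as a)
`print(b)` → prints [6, 9, 9, 35, 94]
`x = (8, 1, 5)` → x = (8, 1, 5)
`y = x` → y = (8, 1, 5)
`x += (38, 58)` → x = (8, 1, 5, 38, 58)
`print(y)` → prints (8, 1, 5)

Answer:
[6, 9, 9, 35, 94]
(8, 1, 5)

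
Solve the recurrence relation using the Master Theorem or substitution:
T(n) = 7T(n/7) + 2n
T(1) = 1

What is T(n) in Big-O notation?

By Master Theorem: a=7, b=7, f(n)=2n. Since log_7(7) = 1 and f(n) = Θ(n^1), Case 2 applies. T(n) = O(n log n).

Answer: O(n log n)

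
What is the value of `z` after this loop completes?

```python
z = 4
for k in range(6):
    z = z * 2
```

Multiply by 2, 6 times: 4 * 2^6 = 256
`z` takes the values: 4 → 8 → 16 → 32 → 64 → 128 → 256

Answer: 256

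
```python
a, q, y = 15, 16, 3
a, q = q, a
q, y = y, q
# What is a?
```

Trace:
`a, q, y = 15, 16, 3` → a = 15; q = 16; y = 3
`a, q = q, a` → a = 16; q = 15
`q, y = y, q` → q = 3; y = 15
So a = 16

Answer: 16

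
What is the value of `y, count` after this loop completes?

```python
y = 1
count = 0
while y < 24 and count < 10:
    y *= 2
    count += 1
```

Double until >= 24 or 10 iterations
`y, count` takes the values: (1, 0) → (2, 0) → (2, 1) → (4, 1) → (4, 2) → (8, 2) → (8, 3) → (16, 3) → (16, 4) → (32, 4) → (32, 5)

Answer: 32, 5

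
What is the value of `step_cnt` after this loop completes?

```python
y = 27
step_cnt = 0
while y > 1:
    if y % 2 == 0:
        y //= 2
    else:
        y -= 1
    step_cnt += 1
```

Steps to reduce 27 to 1
`step_cnt` takes the values: 0 → 1 → 2 → 3 → 4 → 5 → 6 → 7

Answer: 7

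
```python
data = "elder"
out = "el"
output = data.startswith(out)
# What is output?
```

Trace:
`data = "elder"` → data = 'elder'
`out = "el"` → out = 'el'
`output = data.startswith(out)` → output = True
So output = True

Answer: True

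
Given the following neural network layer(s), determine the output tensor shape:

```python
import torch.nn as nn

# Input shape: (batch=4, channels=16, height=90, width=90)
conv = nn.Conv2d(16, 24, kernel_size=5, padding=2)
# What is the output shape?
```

Input: (4, 16, 90, 90) -> Output: (4, 24, 90, 90)

Answer: (4, 24, 90, 90)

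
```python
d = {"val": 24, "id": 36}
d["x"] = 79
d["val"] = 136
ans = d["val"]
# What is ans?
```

Trace:
`d = {"val": 24, "id": 36}` → d = {'val': 24, 'id': 36}
`d["x"] = 79` → d = {'val': 24, 'id': 36, 'x': 79}
`d["val"] = 136` → d = {'val': 136, 'id': 36, 'x': 79}
`ans = d["val"]` → ans = 136
So ans = 136

Answer: 136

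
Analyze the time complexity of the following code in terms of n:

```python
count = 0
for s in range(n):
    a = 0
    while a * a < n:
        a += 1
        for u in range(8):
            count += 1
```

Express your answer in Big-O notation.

Each loop level contributes: n × √n × 1. Multiplying the contributions gives O(n√n).

Answer: O(n√n)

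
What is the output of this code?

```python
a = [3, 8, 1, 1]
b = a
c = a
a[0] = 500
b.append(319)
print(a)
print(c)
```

Key concept: multiple aliases.
Step by step:
`a = [3, 8, 1, 1]` → a = [3, 8, 1, 1]
`b = a` → b = [3, 8, 1, 1] (same object as a)
`c = a` → c = [3, 8, 1, 1] (same object as a, b)
`a[0] = 500` → a = [500, 8, 1, 1] (same object as b, c); b = [500, 8, 1, 1] (same object as a, c); c = [500, 8, 1, 1] (same object as a, b)
`b.append(319)` → a = [500, 8, 1, 1, 319] (same object as b, c); b = [500, 8, 1, 1, 319] (same object as a, c); c = [500, 8, 1, 1, 319] (same object as a, b)
`print(a)` → prints [500, 8, 1, 1, 319]
`print(c)` → prints [500, 8, 1, 1, 319]

Answer:
[500, 8, 1, 1, 319]
[500, 8, 1, 1, 319]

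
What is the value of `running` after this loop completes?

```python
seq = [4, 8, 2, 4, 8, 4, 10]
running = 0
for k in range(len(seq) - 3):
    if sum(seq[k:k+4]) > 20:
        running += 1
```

Count windows with sum > 20
`running` takes the values: 0 → 1 → 2

Answer: 2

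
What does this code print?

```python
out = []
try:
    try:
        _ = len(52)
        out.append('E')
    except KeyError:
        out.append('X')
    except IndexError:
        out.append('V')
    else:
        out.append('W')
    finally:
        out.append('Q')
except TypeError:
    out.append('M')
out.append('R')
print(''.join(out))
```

Execution trace: 'Q' (finally) → 'M' (outer except TypeError) → 'R' (after the try/except). Output: QMR

Answer: QMR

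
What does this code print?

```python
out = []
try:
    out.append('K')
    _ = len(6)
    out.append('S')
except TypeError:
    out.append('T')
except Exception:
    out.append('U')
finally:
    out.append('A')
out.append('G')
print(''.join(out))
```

Execution trace: 'K' (try body) → 'T' (except TypeError) → 'A' (finally) → 'G' (after the try/except). Output: KTAG

Answer: KTAG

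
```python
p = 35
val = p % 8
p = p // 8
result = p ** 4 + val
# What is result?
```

Trace:
`p = 35` → p = 35
`val = p % 8` → val = 3
`p = p // 8` → p = 4
`result = p ** 4 + val` → result = 259
So result = 259

Answer: 259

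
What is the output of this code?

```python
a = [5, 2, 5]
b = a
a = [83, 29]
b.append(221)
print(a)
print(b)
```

Key concept: rebinding vs mutation: a is rebound to a new list, b still points at the original.
Step by step:
`a = [5, 2, 5]` → a = [5, 2, 5]
`b = a` → b = [5, 2, 5] (same object as a)
`a = [83, 29]` → a = [83, 29]
`b.append(221)` → b = [5, 2, 5, 221]
`print(a)` → prints [83, 29]
`print(b)` → prints [5, 2, 5, 221]

Answer:
[83, 29]
[5, 2, 5, 221]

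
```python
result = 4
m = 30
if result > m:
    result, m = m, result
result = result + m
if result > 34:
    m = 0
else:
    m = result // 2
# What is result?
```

Trace:
`result = 4` → result = 4
`m = 30` → m = 30
`if result > m: ...` → result > m is False → no variable changes
`result = result + m` → result = 34
`if result > 34: ...` → result > 34 is False, take else branch → m = 17
So result = 34

Answer: 34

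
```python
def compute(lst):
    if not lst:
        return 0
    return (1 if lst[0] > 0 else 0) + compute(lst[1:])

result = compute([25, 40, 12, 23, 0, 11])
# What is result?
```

Count of positive elements in [25, 40, 12, 23, 0, 11] = 5

Answer: 5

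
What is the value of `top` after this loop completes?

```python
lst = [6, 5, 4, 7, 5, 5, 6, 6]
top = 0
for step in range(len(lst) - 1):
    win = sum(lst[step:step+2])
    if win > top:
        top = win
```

Max sum of 2-element window in [6, 5, 4, 7, 5, 5, 6, 6]
`top` takes the values: 0 → 11 → 12

Answer: 12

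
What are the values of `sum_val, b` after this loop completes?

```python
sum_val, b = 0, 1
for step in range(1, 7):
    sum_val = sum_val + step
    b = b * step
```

Sum and factorial of 1 to 6
`sum_val, b` takes the values: (0, 1) → (1, 1) → (3, 1) → (3, 2) → (6, 2) → (6, 6) → (10, 6) → (10, 24) → (15, 24) → (15, 120) → (21, 120) → (21, 720)

Answer: 21, 720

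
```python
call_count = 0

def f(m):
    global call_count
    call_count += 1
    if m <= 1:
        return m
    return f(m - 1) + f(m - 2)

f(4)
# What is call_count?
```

Calls(m) = 1 + Calls(m-1) + Calls(m-2); Calls(0)=Calls(1)=1. For m=4 this gives 9.

Answer: 9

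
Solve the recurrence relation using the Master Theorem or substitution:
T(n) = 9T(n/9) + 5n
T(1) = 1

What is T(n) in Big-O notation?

By Master Theorem: a=9, b=9, f(n)=5n. Since log_9(9) = 1 and f(n) = Θ(n^1), Case 2 applies. T(n) = O(n log n).

Answer: O(n log n)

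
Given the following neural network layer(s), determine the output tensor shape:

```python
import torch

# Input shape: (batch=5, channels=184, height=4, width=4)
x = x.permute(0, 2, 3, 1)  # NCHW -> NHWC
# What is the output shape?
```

Input: (5, 184, 4, 4) -> Output: (5, 4, 4, 184)

Answer: (5, 4, 4, 184)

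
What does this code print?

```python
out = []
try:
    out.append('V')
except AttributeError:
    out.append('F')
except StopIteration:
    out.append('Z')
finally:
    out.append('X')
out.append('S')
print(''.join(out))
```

Execution trace: 'V' (try body, no exception) → 'X' (finally) → 'S' (after the try/except). Output: VXS

Answer: VXS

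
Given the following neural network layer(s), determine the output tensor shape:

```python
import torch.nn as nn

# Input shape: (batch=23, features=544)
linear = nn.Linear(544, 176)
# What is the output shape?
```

Input: (23, 544) -> Output: (23, 176)

Answer: (23, 176)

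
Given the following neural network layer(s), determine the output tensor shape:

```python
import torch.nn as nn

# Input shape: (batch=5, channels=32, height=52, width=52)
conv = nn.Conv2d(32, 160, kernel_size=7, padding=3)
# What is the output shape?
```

Input: (5, 32, 52, 52) -> Output: (5, 160, 52, 52)

Answer: (5, 160, 52, 52)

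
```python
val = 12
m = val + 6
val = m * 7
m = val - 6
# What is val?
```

Trace:
`val = 12` → val = 12
`m = val + 6` → m = 18
`val = m * 7` → val = 126
`m = val - 6` → m = 120
So val = 126

Answer: 126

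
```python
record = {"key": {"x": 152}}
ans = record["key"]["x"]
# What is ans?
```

Trace:
`record = {"key": {"x": 152}}` → record = {'key': {'x': 152}}
`ans = record["key"]["x"]` → ans = 152
So ans = 152

Answer: 152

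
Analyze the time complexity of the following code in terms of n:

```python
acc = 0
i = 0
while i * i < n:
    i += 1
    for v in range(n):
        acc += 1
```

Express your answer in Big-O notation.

Each loop level contributes: √n × n. Multiplying the contributions gives O(n√n).

Answer: O(n√n)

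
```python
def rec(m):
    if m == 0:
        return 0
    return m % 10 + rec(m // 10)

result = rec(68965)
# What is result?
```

Sum of digits of 68965: 5 + 6 + 9 + 8 + 6 = 34

Answer: 34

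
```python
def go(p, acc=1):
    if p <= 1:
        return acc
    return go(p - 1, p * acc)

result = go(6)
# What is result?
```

Accumulator trace (n, acc): (6, 1) -> (5, 6) -> (4, 30) -> (3, 120) -> (2, 360) -> (1, 720) -> return 720

Answer: 720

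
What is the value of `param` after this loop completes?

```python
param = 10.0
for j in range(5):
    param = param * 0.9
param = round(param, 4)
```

Exponential decay: 10.0 * 0.9^5
`param` takes the values: 10.0 → 9.0 → 8.1 → 7.29 → 6.561 → 5.9049

Answer: 5.9049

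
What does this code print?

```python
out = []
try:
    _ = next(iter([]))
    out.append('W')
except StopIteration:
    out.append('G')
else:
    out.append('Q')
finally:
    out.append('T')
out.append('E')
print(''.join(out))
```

Execution trace: 'G' (except StopIteration) → 'T' (finally) → 'E' (after the try/except). Output: GTE

Answer: GTE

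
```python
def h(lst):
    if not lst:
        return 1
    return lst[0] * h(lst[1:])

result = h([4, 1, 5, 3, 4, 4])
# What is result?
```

Product over [4, 1, 5, 3, 4, 4] = 4 * 1 * 5 * 3 * 4 * 4 = 960

Answer: 960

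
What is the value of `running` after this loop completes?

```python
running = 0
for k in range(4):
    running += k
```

Sum of 0 to 3 = 6
`running` takes the values: 0 → 1 → 3 → 6

Answer: 6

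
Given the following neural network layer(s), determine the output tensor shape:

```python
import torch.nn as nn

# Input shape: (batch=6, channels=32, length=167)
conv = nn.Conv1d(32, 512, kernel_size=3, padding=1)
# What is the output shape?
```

Input: (6, 32, 167) -> Output: (6, 512, 167)

Answer: (6, 512, 167)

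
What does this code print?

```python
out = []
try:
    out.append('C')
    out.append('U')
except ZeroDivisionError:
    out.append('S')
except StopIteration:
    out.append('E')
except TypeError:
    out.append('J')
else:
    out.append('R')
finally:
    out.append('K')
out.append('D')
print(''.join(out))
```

Execution trace: 'C' (try body) → 'U' (try body, no exception) → 'R' (else) → 'K' (finally) → 'D' (after the try/except). Output: CURKD

Answer: CURKD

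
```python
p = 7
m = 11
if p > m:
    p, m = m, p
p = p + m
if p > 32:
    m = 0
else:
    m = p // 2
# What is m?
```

Trace:
`p = 7` → p = 7
`m = 11` → m = 11
`if p > m: ...` → p > m is False → no variable changes
`p = p + m` → p = 18
`if p > 32: ...` → p > 32 is False, take else branch → m = 9
So m = 9

Answer: 9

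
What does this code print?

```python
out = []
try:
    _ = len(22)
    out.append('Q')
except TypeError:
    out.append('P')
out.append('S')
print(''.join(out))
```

Execution trace: 'P' (except TypeError) → 'S' (after the try/except). Output: PS

Answer: PS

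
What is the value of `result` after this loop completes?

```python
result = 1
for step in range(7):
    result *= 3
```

3^7 = 2187
`result` takes the values: 1 → 3 → 9 → 27 → 81 → 243 → 729 → 2187

Answer: 2187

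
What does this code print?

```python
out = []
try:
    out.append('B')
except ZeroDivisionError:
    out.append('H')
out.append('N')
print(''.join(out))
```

Execution trace: 'B' (try body, no exception) → 'N' (after the try/except). Output: BN

Answer: BN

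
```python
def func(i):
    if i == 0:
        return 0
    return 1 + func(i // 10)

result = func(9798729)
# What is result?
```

Count of digits of 9798729: 7

Answer: 7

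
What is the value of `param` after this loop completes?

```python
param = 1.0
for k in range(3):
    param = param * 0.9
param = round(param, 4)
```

Exponential decay: 1.0 * 0.9^3
`param` takes the values: 1.0 → 0.9 → 0.81 → 0.729

Answer: 0.729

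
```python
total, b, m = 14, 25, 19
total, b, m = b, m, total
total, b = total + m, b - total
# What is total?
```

Trace:
`total, b, m = 14, 25, 19` → total = 14; b = 25; m = 19
`total, b, m = b, m, total` → total = 25; b = 19; m = 14
`total, b = total + m, b - total` → total = 39; b = -6
So total = 39

Answer: 39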